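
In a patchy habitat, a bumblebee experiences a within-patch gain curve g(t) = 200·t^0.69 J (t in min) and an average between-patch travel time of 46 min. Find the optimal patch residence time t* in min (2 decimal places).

Optimal t* satisfies g'(t*) = g(t*)/(T + t*).
g'(t) = 0.69·200·t^-0.31. Setting 0.69·200·t^-0.31 = 200·t^0.69/(46+t) gives 0.69(46+t) = t, so 0.31·t = 0.69×46.
t* = 0.69×46/0.31 = 102.4 min.

102.39 min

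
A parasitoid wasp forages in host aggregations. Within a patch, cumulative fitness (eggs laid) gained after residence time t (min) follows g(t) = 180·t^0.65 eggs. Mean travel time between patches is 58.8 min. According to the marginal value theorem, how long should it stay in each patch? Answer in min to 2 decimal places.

109.20 min

Optimal t* satisfies g'(t*) = g(t*)/(T + t*).
g'(t) = 0.65·180·t^-0.35. Setting 0.65·180·t^-0.35 = 180·t^0.65/(58.8+t) gives 0.65(58.8+t) = t, so 0.35·t = 0.65×58.8.
t* = 0.65×58.8/0.35 = 109.2 min.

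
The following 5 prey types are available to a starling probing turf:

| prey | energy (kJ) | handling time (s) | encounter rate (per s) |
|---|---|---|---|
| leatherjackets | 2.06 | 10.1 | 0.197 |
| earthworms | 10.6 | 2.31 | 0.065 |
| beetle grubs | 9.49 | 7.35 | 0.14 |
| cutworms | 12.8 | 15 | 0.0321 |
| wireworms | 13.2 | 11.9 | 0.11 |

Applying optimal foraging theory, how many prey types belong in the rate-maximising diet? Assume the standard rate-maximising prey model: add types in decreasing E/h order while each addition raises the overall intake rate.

Profitabilities (E/h, kJ/s): earthworms 4.59, beetle grubs 1.29, wireworms 1.11, cutworms 0.853, leatherjackets 0.204. Add prey in this order while the next type's profitability exceeds the intake rate on those already taken.
Rate on top 1: 0.5991. beetle grubs: 1.29 > 0.5991 → include.
Rate on top 2: 0.9259. wireworms: 1.11 > 0.9259 → include.
Rate on top 3: 0.9947. cutworms: 0.853 < 0.9947 → exclude; stop.
Optimal diet: earthworms, beetle grubs, wireworms — 3 of 5 types.

3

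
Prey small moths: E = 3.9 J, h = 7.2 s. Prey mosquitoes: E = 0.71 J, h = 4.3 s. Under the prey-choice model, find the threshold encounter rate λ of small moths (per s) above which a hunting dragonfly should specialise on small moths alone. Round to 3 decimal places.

0.061 per s

Drop mosquitoes once their profitability E₂/h₂ falls below the rate achievable on small moths alone: E₂/h₂ = λE₁/(1 + λh₁).
Solve for λ: λE₁h₂ = E₂(1 + λh₁) → λ(E₁h₂ − E₂h₁) = E₂ → λ = E₂/(E₁h₂ − E₂h₁).
λ = 0.71/(3.9×4.3 − 0.71×7.2) = 0.71/11.66 = 0.0609 per s.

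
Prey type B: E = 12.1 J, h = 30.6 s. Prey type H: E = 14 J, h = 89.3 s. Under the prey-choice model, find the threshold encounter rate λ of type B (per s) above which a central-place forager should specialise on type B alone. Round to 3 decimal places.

Drop type H once their profitability E₂/h₂ falls below the rate achievable on type B alone: E₂/h₂ = λE₁/(1 + λh₁).
Solve for λ: λE₁h₂ = E₂(1 + λh₁) → λ(E₁h₂ − E₂h₁) = E₂ → λ = E₂/(E₁h₂ − E₂h₁).
λ = 14/(12.1×89.3 − 14×30.6) = 14/652.1 = 0.02147 per s.

0.021 per s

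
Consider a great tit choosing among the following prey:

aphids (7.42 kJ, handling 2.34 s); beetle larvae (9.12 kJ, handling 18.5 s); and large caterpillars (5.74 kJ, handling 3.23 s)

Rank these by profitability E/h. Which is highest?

aphids

In descending order of E/h:
aphids: 7.42/2.34 = 3.17 kJ/s
large caterpillars: 5.74/3.23 = 1.78 kJ/s
beetle larvae: 9.12/18.5 = 0.493 kJ/s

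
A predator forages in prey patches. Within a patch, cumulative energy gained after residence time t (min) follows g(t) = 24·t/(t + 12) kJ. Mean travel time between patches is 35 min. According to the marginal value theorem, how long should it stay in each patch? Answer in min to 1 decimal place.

20.5 min

Optimal t* satisfies g'(t*) = g(t*)/(T + t*).
g'(t) = 24·12/(t + 12)². Setting 24·12/(t+12)² = 24t/[(t+12)(35+t)] gives 12(35+t) = t(t+12), so t² = 12×35 = 420.
t* = √420 = 20.49 min.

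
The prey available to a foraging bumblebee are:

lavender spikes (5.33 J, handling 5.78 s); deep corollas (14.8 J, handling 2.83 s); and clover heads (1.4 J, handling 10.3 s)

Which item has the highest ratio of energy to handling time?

In descending order of E/h:
deep corollas: 14.8/2.83 = 5.23 J/s
lavender spikes: 5.33/5.78 = 0.922 J/s
clover heads: 1.4/10.3 = 0.136 J/s

deep corollas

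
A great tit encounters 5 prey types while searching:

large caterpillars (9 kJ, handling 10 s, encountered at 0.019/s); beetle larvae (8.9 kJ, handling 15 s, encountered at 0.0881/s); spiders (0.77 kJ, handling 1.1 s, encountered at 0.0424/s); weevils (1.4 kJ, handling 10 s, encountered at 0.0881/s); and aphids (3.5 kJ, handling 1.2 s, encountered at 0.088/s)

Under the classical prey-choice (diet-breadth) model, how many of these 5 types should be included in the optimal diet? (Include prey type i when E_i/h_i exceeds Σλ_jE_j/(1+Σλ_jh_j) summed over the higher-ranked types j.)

4

E/h in descending order: aphids 2.92, large caterpillars 0.9, spiders 0.7, beetle larvae 0.593, weevils 0.14 kJ/s. The optimal diet is the largest prefix of this list for which every included type satisfies E_i/h_i > R on the types above it.
Rate on top 1: 0.2786. large caterpillars: 0.9 > 0.2786 → include.
Rate on top 2: 0.3697. spiders: 0.7 > 0.3697 → include.
Rate on top 3: 0.3812. beetle larvae: 0.593 > 0.3812 → include.
Rate on top 4: 0.4864. weevils: 0.14 < 0.4864 → exclude; stop.
Optimal diet: aphids, large caterpillars, spiders, beetle larvae — 4 of 5 types.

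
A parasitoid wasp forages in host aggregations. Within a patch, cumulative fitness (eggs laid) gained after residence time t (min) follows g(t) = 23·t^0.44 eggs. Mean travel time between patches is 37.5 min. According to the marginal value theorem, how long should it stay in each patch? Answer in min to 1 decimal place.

29.5 min

Maximise g(t)/(T+t): set derivative to zero → g'(t)(T+t) = g(t).
g'(t) = 0.44·23·t^-0.56. Setting 0.44·23·t^-0.56 = 23·t^0.44/(37.5+t) gives 0.44(37.5+t) = t, so 0.56·t = 0.44×37.5.
t* = 0.44×37.5/0.56 = 29.46 min.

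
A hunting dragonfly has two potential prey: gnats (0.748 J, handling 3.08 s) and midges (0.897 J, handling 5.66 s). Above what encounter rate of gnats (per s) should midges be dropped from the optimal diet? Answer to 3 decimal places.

At the threshold, the rate on gnats alone equals the profitability of midges: λ·0.748/(1 + λ·3.08) = 0.897/5.66 = 0.1585.
Rearranging, λ(0.748 − 0.1585×3.08) = 0.1585, so λ = 0.1585/0.2599 = 0.6098 per s.

0.610 per s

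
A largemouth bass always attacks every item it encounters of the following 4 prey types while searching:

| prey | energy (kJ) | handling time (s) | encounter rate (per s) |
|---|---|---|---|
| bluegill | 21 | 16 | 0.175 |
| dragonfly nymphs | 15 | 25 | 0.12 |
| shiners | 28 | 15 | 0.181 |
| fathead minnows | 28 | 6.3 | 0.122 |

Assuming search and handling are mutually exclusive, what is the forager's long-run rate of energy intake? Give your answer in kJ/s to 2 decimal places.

1.36 kJ/s

Energy encountered per unit search time: 0.175×21 + 0.12×15 + 0.181×28 + 0.122×28 = 13.96 kJ/s.
Handling time per unit search time: 0.175×16 + 0.12×25 + 0.181×15 + 0.122×6.3 = 9.284.
Rate = 13.96/(1 + 9.284) = 1.357 kJ/s.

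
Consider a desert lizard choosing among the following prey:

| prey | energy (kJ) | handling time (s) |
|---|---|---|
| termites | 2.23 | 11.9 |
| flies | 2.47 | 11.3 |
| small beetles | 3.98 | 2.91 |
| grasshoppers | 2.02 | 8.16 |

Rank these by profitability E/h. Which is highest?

small beetles

Profitability E/h (kJ/s): termites = 2.23/11.9 = 0.187, flies = 2.47/11.3 = 0.219, small beetles = 3.98/2.91 = 1.37, grasshoppers = 2.02/8.16 = 0.248.
Ranked: small beetles > grasshoppers > flies > termites.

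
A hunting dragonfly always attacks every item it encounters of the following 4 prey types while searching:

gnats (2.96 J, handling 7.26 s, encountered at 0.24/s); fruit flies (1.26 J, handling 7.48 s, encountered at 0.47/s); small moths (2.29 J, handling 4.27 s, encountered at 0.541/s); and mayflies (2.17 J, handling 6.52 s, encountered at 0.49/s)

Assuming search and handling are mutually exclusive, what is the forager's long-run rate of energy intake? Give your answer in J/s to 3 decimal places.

R = Σλ_iE_i / (1 + Σλ_ih_i)
Numerator: 0.24×2.96 + 0.47×1.26 + 0.541×2.29 + 0.49×2.17 = 3.605
Denominator: 1 + 0.24×7.26 + 0.47×7.48 + 0.541×4.27 + 0.49×6.52 = 11.76
R = 3.605/11.76 = 0.3065 J/s

0.306 J/s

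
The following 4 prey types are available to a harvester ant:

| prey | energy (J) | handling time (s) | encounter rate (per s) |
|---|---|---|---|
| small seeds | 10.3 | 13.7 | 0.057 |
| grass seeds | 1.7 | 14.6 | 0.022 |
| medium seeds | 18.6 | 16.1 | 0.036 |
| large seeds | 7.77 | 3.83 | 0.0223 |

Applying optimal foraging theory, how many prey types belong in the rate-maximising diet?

3

Profitabilities (E/h, J/s): large seeds 2.03, medium seeds 1.16, small seeds 0.752, grass seeds 0.116. Add prey in this order while the next type's profitability exceeds the intake rate on those already taken.
Rate on top 1: 0.1596. medium seeds: 1.16 > 0.1596 → include.
Rate on top 2: 0.5062. small seeds: 0.752 > 0.5062 → include.
Rate on top 3: 0.5846. grass seeds: 0.116 < 0.5846 → exclude; stop.
Optimal diet: large seeds, medium seeds, small seeds — 3 of 4 types.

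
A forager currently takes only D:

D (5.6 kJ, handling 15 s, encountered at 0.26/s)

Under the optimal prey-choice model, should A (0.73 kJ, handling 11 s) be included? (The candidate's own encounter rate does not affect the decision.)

No

Intake rate on the current diet: R = (0.26×5.6) / (1 + 0.26×15) = 1.456/4.9 = 0.2971 kJ/s.
Profitability of A: 0.73/11 = 0.06636 kJ/s.
Since 0.06636 < R, time spent handling A is better spent searching.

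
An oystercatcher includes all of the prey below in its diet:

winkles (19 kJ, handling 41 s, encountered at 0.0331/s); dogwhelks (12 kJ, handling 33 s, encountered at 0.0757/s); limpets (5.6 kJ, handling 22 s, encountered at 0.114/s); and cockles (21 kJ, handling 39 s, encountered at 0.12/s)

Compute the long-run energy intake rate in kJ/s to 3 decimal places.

0.390 kJ/s

Energy encountered per unit search time: 0.0331×19 + 0.0757×12 + 0.114×5.6 + 0.12×21 = 4.696 kJ/s.
Handling time per unit search time: 0.0331×41 + 0.0757×33 + 0.114×22 + 0.12×39 = 11.04.
Rate = 4.696/(1 + 11.04) = 0.3899 kJ/s.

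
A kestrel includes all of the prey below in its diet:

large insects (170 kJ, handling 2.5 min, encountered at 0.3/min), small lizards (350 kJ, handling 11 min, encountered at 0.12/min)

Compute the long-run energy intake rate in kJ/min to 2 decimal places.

30.29 kJ/min

Energy encountered per unit search time: 0.3×170 + 0.12×350 = 93 kJ/min.
Handling time per unit search time: 0.3×2.5 + 0.12×11 = 2.07.
Rate = 93/(1 + 2.07) = 30.29 kJ/min.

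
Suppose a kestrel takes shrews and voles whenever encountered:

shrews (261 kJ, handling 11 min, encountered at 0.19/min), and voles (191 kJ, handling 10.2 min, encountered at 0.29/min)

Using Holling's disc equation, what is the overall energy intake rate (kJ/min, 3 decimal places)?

Energy encountered per unit search time: 0.19×261 + 0.29×191 = 105 kJ/min.
Handling time per unit search time: 0.19×11 + 0.29×10.2 = 5.048.
Rate = 105/(1 + 5.048) = 17.36 kJ/min.

17.358 kJ/min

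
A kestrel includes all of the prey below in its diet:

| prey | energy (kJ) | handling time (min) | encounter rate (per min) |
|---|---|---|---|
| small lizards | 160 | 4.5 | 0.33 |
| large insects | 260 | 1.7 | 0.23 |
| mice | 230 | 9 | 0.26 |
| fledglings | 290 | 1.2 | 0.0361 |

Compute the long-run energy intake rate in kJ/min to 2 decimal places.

34.77 kJ/min

Energy encountered per unit search time: 0.33×160 + 0.23×260 + 0.26×230 + 0.0361×290 = 182.9 kJ/min.
Handling time per unit search time: 0.33×4.5 + 0.23×1.7 + 0.26×9 + 0.0361×1.2 = 4.259.
Rate = 182.9/(1 + 4.259) = 34.77 kJ/min.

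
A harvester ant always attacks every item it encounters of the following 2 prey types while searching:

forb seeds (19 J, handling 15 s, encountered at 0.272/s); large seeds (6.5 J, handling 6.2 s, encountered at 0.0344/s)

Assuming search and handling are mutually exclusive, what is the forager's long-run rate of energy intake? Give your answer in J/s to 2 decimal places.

1.02 J/s

R = (0.272×19 + 0.0344×6.5) / (1 + 0.272×15 + 0.0344×6.2) = 5.392/5.293 = 1.019 J/s.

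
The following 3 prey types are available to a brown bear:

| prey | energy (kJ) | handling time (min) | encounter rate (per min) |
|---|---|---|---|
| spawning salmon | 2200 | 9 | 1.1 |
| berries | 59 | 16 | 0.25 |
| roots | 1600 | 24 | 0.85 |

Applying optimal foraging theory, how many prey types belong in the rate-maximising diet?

E/h in descending order: spawning salmon 244, roots 66.7, berries 3.69 kJ/min. The optimal diet is the largest prefix of this list for which every included type satisfies E_i/h_i > R on the types above it.
Rate on top 1: 222. roots: 66.7 < 222 → exclude; stop.
Optimal diet: spawning salmon — 1 of 3 types.

1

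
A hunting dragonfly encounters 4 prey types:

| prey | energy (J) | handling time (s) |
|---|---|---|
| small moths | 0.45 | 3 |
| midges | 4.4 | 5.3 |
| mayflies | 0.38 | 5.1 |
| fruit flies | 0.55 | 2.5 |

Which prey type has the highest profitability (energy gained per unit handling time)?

Profitability E/h (J/s): small moths = 0.45/3 = 0.15, midges = 4.4/5.3 = 0.83, mayflies = 0.38/5.1 = 0.0745, fruit flies = 0.55/2.5 = 0.22.
Ranked: midges > fruit flies > small moths > mayflies.

midges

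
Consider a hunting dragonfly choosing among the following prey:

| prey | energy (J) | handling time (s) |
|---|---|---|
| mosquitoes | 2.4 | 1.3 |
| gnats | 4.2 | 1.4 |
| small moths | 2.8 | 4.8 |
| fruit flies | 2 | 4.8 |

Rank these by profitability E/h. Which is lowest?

fruit flies

In descending order of E/h:
gnats: 4.2/1.4 = 3 J/s
mosquitoes: 2.4/1.3 = 1.85 J/s
small moths: 2.8/4.8 = 0.583 J/s
fruit flies: 2/4.8 = 0.417 J/s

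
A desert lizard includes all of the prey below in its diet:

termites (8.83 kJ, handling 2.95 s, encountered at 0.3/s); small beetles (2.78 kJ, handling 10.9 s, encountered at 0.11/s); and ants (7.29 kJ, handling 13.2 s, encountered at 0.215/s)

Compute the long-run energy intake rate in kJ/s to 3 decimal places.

R = Σλ_iE_i / (1 + Σλ_ih_i)
Numerator: 0.3×8.83 + 0.11×2.78 + 0.215×7.29 = 4.522
Denominator: 1 + 0.3×2.95 + 0.11×10.9 + 0.215×13.2 = 5.922
R = 4.522/5.922 = 0.7636 kJ/s

0.764 kJ/s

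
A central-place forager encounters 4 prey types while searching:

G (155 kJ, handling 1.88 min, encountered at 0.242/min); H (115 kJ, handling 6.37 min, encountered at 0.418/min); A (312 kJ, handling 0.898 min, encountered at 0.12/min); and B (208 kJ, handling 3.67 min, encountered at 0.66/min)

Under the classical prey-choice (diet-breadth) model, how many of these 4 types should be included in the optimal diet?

Rank by E/h (kJ/min): A 347, G 82.4, B 56.7, H 18.1. Include each in turn until the next type's E/h falls below the running intake rate.
Rate on top 1: 33.8. G: 82.4 > 33.8 → include.
Rate on top 2: 47.96. B: 56.7 > 47.96 → include.
Rate on top 3: 53.26. H: 18.1 < 53.26 → exclude; stop.
Optimal diet: A, G, B — 3 of 4 types.

3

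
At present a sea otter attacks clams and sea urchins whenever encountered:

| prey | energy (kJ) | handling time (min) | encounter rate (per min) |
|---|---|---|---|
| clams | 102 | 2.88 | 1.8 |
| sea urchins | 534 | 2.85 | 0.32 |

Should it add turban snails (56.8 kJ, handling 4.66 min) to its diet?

No

Current rate: (1.8×102 + 0.32×534)/(1 + 1.8×2.88 + 0.32×2.85) = 49.95 kJ/min.
turban snails: E/h = 56.8/4.66 = 12.19 kJ/min.
12.19 < 49.95, so adding turban snails would lower the average — exclude it.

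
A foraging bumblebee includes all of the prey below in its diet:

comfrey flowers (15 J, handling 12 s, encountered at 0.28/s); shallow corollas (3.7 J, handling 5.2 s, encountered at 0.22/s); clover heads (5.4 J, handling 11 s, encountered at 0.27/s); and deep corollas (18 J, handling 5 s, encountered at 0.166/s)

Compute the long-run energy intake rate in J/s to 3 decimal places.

Energy encountered per unit search time: 0.28×15 + 0.22×3.7 + 0.27×5.4 + 0.166×18 = 9.46 J/s.
Handling time per unit search time: 0.28×12 + 0.22×5.2 + 0.27×11 + 0.166×5 = 8.304.
Rate = 9.46/(1 + 8.304) = 1.017 J/s.

1.017 J/s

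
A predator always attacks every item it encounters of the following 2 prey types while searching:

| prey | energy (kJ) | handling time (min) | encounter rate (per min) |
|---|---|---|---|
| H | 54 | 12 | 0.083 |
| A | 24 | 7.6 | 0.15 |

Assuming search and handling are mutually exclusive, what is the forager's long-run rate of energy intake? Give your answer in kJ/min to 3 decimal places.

R = (0.083×54 + 0.15×24) / (1 + 0.083×12 + 0.15×7.6) = 8.082/3.136 = 2.577 kJ/min.

2.577 kJ/min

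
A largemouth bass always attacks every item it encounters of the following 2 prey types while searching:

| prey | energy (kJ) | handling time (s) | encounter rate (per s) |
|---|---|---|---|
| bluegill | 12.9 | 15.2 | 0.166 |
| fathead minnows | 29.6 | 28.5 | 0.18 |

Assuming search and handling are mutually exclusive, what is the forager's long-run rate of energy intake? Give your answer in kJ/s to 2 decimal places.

Energy encountered per unit search time: 0.166×12.9 + 0.18×29.6 = 7.469 kJ/s.
Handling time per unit search time: 0.166×15.2 + 0.18×28.5 = 7.653.
Rate = 7.469/(1 + 7.653) = 0.8632 kJ/s.

0.86 kJ/s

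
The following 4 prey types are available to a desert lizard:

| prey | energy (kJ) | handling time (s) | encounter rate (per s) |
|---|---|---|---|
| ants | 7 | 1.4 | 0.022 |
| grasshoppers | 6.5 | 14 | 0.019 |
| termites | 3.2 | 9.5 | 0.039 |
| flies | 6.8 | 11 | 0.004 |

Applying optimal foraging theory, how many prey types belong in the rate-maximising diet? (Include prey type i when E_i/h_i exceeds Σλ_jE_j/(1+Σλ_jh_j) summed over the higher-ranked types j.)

4

Profitabilities (E/h, kJ/s): ants 5, flies 0.618, grasshoppers 0.464, termites 0.337. Add prey in this order while the next type's profitability exceeds the intake rate on those already taken.
Rate on top 1: 0.1494. flies: 0.618 > 0.1494 → include.
Rate on top 2: 0.1686. grasshoppers: 0.464 > 0.1686 → include.
Rate on top 3: 0.2273. termites: 0.337 > 0.2273 → include.
Optimal diet: ants, flies, grasshoppers, termites — 4 of 4 types.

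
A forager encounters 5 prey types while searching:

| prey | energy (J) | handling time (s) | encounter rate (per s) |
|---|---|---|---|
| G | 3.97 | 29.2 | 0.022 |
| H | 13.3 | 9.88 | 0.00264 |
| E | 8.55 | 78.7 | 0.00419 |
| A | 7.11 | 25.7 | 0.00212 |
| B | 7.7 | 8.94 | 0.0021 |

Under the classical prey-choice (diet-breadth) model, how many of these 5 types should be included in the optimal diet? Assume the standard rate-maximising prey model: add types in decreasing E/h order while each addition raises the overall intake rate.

5

E/h in descending order: H 1.35, B 0.861, A 0.277, G 0.136, E 0.109 J/s. The optimal diet is the largest prefix of this list for which every included type satisfies E_i/h_i > R on the types above it.
Rate on top 1: 0.03422. B: 0.861 > 0.03422 → include.
Rate on top 2: 0.04908. A: 0.277 > 0.04908 → include.
Rate on top 3: 0.06036. G: 0.136 > 0.06036 → include.
Rate on top 4: 0.08824. E: 0.109 > 0.08824 → include.
Optimal diet: H, B, A, G, E — 5 of 5 types.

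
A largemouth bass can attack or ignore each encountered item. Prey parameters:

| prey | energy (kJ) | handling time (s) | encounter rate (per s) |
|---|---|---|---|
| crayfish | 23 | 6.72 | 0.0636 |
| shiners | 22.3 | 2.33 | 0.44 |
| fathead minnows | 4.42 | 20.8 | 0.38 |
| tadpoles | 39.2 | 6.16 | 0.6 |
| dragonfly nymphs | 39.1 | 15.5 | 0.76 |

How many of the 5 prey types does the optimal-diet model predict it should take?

Profitabilities (E/h, kJ/s): shiners 9.57, tadpoles 6.36, crayfish 3.42, dragonfly nymphs 2.52, fathead minnows 0.212. Add prey in this order while the next type's profitability exceeds the intake rate on those already taken.
Rate on top 1: 4.845. tadpoles: 6.36 > 4.845 → include.
Rate on top 2: 5.826. crayfish: 3.42 < 5.826 → exclude; stop.
Optimal diet: shiners, tadpoles — 2 of 5 types.

2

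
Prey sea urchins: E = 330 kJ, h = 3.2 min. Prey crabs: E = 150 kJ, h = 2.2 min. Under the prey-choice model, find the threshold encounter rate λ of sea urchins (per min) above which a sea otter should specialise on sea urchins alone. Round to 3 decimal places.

The zero-one rule: include crabs iff E₂/h₂ > λE₁/(1+λh₁). Equality gives the switch point.
λE₁h₂ = E₂ + λE₂h₁ ⇒ λ = E₂/(E₁h₂ − E₂h₁) = 150/(726 − 480) = 0.6098 per min.

0.610 per min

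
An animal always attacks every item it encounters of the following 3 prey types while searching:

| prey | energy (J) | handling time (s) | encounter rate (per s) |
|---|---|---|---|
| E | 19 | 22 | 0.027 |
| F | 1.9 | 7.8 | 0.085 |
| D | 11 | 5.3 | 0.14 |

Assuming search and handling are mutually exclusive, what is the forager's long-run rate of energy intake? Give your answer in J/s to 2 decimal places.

R = (0.027×19 + 0.085×1.9 + 0.14×11) / (1 + 0.027×22 + 0.085×7.8 + 0.14×5.3) = 2.215/2.999 = 0.7384 J/s.

0.74 J/s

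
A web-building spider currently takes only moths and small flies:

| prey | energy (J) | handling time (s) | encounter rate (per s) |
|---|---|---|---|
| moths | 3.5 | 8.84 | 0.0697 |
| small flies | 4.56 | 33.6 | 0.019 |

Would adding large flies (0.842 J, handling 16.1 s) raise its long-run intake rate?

No

Intake rate on the current diet: R = (0.0697×3.5 + 0.019×4.56) / (1 + 0.0697×8.84 + 0.019×33.6) = 0.3306/2.255 = 0.1466 J/s.
Profitability of large flies: 0.842/16.1 = 0.0523 J/s.
Since 0.0523 < R, time spent handling large flies is better spent searching.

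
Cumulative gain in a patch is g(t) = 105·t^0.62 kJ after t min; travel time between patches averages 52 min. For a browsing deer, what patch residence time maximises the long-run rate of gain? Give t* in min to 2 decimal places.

Optimal t* satisfies g'(t*) = g(t*)/(T + t*).
g'(t) = 0.62·105·t^-0.38. Setting 0.62·105·t^-0.38 = 105·t^0.62/(52+t) gives 0.62(52+t) = t, so 0.38·t = 0.62×52.
t* = 0.62×52/0.38 = 84.84 min.

84.84 min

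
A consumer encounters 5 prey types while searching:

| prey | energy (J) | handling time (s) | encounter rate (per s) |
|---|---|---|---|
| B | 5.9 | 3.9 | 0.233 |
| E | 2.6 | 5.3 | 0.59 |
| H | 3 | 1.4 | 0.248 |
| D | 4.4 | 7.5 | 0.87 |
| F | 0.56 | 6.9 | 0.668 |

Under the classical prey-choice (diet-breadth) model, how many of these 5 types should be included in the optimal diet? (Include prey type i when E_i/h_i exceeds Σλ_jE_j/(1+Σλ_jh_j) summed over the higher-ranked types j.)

2

Profitabilities (E/h, J/s): H 2.14, B 1.51, D 0.587, E 0.491, F 0.0812. Add prey in this order while the next type's profitability exceeds the intake rate on those already taken.
Rate on top 1: 0.5523. B: 1.51 > 0.5523 → include.
Rate on top 2: 0.9392. D: 0.587 < 0.9392 → exclude; stop.
Optimal diet: H, B — 2 of 5 types.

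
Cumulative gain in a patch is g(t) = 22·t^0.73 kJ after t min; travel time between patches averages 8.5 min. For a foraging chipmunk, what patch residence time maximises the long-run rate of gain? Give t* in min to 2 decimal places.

By the marginal value theorem, leave when the instantaneous gain rate g'(t) equals the habitat-wide average g(t)/(T + t).
g'(t) = 0.73·22·t^-0.27. Setting 0.73·22·t^-0.27 = 22·t^0.73/(8.5+t) gives 0.73(8.5+t) = t, so 0.27·t = 0.73×8.5.
t* = 0.73×8.5/0.27 = 22.98 min.

22.98 min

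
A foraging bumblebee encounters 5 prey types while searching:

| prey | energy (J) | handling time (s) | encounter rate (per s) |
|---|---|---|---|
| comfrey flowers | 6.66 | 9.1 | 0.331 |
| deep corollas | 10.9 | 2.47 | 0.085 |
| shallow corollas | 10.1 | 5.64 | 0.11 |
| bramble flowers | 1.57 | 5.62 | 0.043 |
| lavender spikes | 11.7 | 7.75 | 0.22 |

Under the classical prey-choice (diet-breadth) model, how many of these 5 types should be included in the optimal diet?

Profitabilities (E/h, J/s): deep corollas 4.41, shallow corollas 1.79, lavender spikes 1.51, comfrey flowers 0.732, bramble flowers 0.279. Add prey in this order while the next type's profitability exceeds the intake rate on those already taken.
Rate on top 1: 0.7657. shallow corollas: 1.79 > 0.7657 → include.
Rate on top 2: 1.113. lavender spikes: 1.51 > 1.113 → include.
Rate on top 3: 1.304. comfrey flowers: 0.732 < 1.304 → exclude; stop.
Optimal diet: deep corollas, shallow corollas, lavender spikes — 3 of 5 types.

3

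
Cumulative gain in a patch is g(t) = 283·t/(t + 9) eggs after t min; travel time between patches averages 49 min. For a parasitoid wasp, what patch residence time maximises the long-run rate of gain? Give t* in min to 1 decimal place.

21.0 min

Maximise g(t)/(T+t): set derivative to zero → g'(t)(T+t) = g(t).
g'(t) = 283·9/(t + 9)². Setting 283·9/(t+9)² = 283t/[(t+9)(49+t)] gives 9(49+t) = t(t+9), so t² = 9×49 = 441.
t* = √441 = 21 min.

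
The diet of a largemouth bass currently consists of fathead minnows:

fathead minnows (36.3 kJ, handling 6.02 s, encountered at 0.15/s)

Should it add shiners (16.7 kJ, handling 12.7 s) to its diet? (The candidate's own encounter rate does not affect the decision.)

Current rate: (0.15×36.3)/(1 + 0.15×6.02) = 2.861 kJ/s.
Profitability of shiners: 16.7/12.7 = 1.315 kJ/s.
Since 1.315 < R, time spent handling shiners is better spent searching.

No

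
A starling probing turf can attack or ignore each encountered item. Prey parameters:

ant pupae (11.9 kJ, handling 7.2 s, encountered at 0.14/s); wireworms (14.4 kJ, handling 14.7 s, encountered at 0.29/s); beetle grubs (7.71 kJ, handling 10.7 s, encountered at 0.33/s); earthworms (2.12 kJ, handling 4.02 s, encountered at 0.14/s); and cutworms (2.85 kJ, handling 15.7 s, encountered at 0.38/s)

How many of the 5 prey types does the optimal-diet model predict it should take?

2

Rank by E/h (kJ/s): ant pupae 1.65, wireworms 0.98, beetle grubs 0.721, earthworms 0.527, cutworms 0.182. Include each in turn until the next type's E/h falls below the running intake rate.
Rate on top 1: 0.8297. wireworms: 0.98 > 0.8297 → include.
Rate on top 2: 0.9316. beetle grubs: 0.721 < 0.9316 → exclude; stop.
Optimal diet: ant pupae, wireworms — 2 of 5 types.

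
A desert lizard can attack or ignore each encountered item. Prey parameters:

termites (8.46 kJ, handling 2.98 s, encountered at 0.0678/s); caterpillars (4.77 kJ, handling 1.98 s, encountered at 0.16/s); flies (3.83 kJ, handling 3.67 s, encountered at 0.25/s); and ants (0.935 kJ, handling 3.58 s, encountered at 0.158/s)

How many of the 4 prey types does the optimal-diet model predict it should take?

E/h in descending order: termites 2.84, caterpillars 2.41, flies 1.04, ants 0.261 kJ/s. The optimal diet is the largest prefix of this list for which every included type satisfies E_i/h_i > R on the types above it.
Rate on top 1: 0.4772. caterpillars: 2.41 > 0.4772 → include.
Rate on top 2: 0.8801. flies: 1.04 > 0.8801 → include.
Rate on top 3: 0.9417. ants: 0.261 < 0.9417 → exclude; stop.
Optimal diet: termites, caterpillars, flies — 3 of 4 types.

3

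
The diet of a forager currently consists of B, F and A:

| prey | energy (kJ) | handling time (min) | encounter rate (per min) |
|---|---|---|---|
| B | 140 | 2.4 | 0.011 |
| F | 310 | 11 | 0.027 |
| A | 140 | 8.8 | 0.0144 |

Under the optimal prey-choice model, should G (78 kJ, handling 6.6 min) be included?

Yes

Current rate: (0.011×140 + 0.027×310 + 0.0144×140)/(1 + 0.011×2.4 + 0.027×11 + 0.0144×8.8) = 8.224 kJ/min.
G: E/h = 78/6.6 = 11.82 kJ/min.
Since 11.82 > R, including G increases the long-run rate.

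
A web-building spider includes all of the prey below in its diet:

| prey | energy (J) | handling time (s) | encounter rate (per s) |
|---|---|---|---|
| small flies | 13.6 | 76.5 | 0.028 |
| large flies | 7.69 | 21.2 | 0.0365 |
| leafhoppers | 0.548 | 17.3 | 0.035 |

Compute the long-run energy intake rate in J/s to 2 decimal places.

R = (0.028×13.6 + 0.0365×7.69 + 0.035×0.548) / (1 + 0.028×76.5 + 0.0365×21.2 + 0.035×17.3) = 0.6807/4.521 = 0.1505 J/s.

0.15 J/s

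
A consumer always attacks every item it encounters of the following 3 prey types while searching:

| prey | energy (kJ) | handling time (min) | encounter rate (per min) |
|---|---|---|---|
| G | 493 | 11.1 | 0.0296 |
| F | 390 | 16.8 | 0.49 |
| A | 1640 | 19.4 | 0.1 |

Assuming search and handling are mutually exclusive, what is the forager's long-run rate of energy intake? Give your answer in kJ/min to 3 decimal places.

Energy encountered per unit search time: 0.0296×493 + 0.49×390 + 0.1×1640 = 369.7 kJ/min.
Handling time per unit search time: 0.0296×11.1 + 0.49×16.8 + 0.1×19.4 = 10.5.
Rate = 369.7/(1 + 10.5) = 32.15 kJ/min.

32.146 kJ/min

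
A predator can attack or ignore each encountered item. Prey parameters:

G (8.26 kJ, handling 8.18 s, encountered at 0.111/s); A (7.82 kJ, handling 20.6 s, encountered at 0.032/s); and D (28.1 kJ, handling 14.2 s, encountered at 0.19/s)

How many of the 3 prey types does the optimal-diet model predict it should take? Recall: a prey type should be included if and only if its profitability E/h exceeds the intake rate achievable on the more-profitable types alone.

1

Rank by E/h (kJ/s): D 1.98, G 1.01, A 0.38. Include each in turn until the next type's E/h falls below the running intake rate.
Rate on top 1: 1.444. G: 1.01 < 1.444 → exclude; stop.
Optimal diet: D — 1 of 3 types.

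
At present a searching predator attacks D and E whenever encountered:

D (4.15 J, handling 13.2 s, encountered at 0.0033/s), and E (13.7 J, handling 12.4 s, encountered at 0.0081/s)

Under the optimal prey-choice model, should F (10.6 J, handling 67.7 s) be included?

Intake rate on the current diet: R = (0.0033×4.15 + 0.0081×13.7) / (1 + 0.0033×13.2 + 0.0081×12.4) = 0.1247/1.144 = 0.109 J/s.
F: E/h = 10.6/67.7 = 0.1566 J/s.
0.1566 > 0.109, so adding F raises the average — include it.

Yes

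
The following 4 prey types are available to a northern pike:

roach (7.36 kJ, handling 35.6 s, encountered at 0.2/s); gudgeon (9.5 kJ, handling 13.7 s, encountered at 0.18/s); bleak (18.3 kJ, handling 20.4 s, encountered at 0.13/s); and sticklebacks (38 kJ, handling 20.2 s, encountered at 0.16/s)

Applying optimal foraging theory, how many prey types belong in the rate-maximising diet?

1

E/h in descending order: sticklebacks 1.88, bleak 0.897, gudgeon 0.693, roach 0.207 kJ/s. The optimal diet is the largest prefix of this list for which every included type satisfies E_i/h_i > R on the types above it.
Rate on top 1: 1.437. bleak: 0.897 < 1.437 → exclude; stop.
Optimal diet: sticklebacks — 1 of 4 types.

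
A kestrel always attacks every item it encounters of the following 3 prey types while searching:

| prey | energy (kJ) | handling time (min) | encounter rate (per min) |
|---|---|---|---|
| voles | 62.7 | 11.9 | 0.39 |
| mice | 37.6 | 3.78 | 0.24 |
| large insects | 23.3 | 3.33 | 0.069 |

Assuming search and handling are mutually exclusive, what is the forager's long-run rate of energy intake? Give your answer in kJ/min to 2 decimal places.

R = (0.39×62.7 + 0.24×37.6 + 0.069×23.3) / (1 + 0.39×11.9 + 0.24×3.78 + 0.069×3.33) = 35.08/6.778 = 5.176 kJ/min.

5.18 kJ/min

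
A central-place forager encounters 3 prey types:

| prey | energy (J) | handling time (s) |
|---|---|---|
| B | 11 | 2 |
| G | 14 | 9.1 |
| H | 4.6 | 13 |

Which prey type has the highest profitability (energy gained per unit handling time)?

B

In descending order of E/h:
B: 11/2 = 5.5 J/s
G: 14/9.1 = 1.54 J/s
H: 4.6/13 = 0.354 J/s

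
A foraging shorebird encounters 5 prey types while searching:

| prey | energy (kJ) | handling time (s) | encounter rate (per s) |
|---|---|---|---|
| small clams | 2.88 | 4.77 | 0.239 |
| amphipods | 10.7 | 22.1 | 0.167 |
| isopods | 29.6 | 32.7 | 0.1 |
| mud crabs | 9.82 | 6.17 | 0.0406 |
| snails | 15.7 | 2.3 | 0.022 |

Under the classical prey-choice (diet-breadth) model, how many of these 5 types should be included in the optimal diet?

E/h in descending order: snails 6.83, mud crabs 1.59, isopods 0.905, small clams 0.604, amphipods 0.484 kJ/s. The optimal diet is the largest prefix of this list for which every included type satisfies E_i/h_i > R on the types above it.
Rate on top 1: 0.3288. mud crabs: 1.59 > 0.3288 → include.
Rate on top 2: 0.5719. isopods: 0.905 > 0.5719 → include.
Rate on top 3: 0.8103. small clams: 0.604 < 0.8103 → exclude; stop.
Optimal diet: snails, mud crabs, isopods — 3 of 5 types.

3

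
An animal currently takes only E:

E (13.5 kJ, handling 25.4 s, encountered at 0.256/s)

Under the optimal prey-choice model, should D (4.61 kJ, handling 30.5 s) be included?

No

Intake rate on the current diet: R = (0.256×13.5) / (1 + 0.256×25.4) = 3.456/7.502 = 0.4607 kJ/s.
Profitability of D: 4.61/30.5 = 0.1511 kJ/s.
Since 0.1511 < R, time spent handling D is better spent searching.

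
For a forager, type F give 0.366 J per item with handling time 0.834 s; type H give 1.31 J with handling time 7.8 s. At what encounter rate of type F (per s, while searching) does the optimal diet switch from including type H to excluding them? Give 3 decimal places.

0.743 per s

The zero-one rule: include type H iff E₂/h₂ > λE₁/(1+λh₁). Equality gives the switch point.
λE₁h₂ = E₂ + λE₂h₁ ⇒ λ = E₂/(E₁h₂ − E₂h₁) = 1.31/(2.855 − 1.093) = 0.7434 per s.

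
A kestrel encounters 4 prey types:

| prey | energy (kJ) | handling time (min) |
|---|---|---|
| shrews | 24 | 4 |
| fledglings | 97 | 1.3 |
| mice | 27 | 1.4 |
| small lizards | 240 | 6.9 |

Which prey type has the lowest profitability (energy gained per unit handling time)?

shrews

Profitability E/h (kJ/min): shrews = 24/4 = 6, fledglings = 97/1.3 = 74.6, mice = 27/1.4 = 19.3, small lizards = 240/6.9 = 34.8.
Ranked: fledglings > small lizards > mice > shrews.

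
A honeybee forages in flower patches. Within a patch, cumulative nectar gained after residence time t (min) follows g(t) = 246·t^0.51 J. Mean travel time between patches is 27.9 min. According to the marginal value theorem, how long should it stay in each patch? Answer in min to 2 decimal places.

By the marginal value theorem, leave when the instantaneous gain rate g'(t) equals the habitat-wide average g(t)/(T + t).
g'(t) = 0.51·246·t^-0.49. Setting 0.51·246·t^-0.49 = 246·t^0.51/(27.9+t) gives 0.51(27.9+t) = t, so 0.49·t = 0.51×27.9.
t* = 0.51×27.9/0.49 = 29.04 min.

29.04 min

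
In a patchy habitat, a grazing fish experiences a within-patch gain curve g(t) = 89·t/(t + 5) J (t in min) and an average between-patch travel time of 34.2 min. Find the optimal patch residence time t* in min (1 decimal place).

By the marginal value theorem, leave when the instantaneous gain rate g'(t) equals the habitat-wide average g(t)/(T + t).
g'(t) = 89·5/(t + 5)². Setting 89·5/(t+5)² = 89t/[(t+5)(34.2+t)] gives 5(34.2+t) = t(t+5), so t² = 5×34.2 = 171.
t* = √171 = 13.08 min.

13.1 min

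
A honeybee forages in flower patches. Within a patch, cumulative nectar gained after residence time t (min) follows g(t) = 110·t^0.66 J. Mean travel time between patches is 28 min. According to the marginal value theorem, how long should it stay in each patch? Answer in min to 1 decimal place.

54.4 min

Optimal t* satisfies g'(t*) = g(t*)/(T + t*).
g'(t) = 0.66·110·t^-0.34. Setting 0.66·110·t^-0.34 = 110·t^0.66/(28+t) gives 0.66(28+t) = t, so 0.34·t = 0.66×28.
t* = 0.66×28/0.34 = 54.35 min.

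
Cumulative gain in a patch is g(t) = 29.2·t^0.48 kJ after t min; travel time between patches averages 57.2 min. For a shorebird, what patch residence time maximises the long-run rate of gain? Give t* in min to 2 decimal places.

52.80 min

By the marginal value theorem, leave when the instantaneous gain rate g'(t) equals the habitat-wide average g(t)/(T + t).
g'(t) = 0.48·29.2·t^-0.52. Setting 0.48·29.2·t^-0.52 = 29.2·t^0.48/(57.2+t) gives 0.48(57.2+t) = t, so 0.52·t = 0.48×57.2.
t* = 0.48×57.2/0.52 = 52.8 min.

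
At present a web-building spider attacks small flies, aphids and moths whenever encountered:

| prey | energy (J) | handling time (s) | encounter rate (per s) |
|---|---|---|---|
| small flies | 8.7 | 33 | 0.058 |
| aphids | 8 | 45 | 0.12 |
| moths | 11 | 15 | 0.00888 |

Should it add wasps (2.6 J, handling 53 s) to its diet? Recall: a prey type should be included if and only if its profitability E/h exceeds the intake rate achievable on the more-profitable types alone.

No

Intake rate on the current diet: R = (0.058×8.7 + 0.12×8 + 0.00888×11) / (1 + 0.058×33 + 0.12×45 + 0.00888×15) = 1.562/8.447 = 0.1849 J/s.
wasps: E/h = 2.6/53 = 0.04906 J/s.
0.04906 < 0.1849, so adding wasps would lower the average — exclude it.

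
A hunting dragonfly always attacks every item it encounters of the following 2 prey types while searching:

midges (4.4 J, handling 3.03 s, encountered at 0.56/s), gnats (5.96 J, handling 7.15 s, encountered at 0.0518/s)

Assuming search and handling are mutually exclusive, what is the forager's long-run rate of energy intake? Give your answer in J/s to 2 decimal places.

R = Σλ_iE_i / (1 + Σλ_ih_i)
Numerator: 0.56×4.4 + 0.0518×5.96 = 2.773
Denominator: 1 + 0.56×3.03 + 0.0518×7.15 = 3.067
R = 2.773/3.067 = 0.904 J/s

0.90 J/s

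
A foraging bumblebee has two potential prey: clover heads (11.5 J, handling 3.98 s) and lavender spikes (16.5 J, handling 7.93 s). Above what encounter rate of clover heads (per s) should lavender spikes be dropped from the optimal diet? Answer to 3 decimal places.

0.646 per s

The zero-one rule: include lavender spikes iff E₂/h₂ > λE₁/(1+λh₁). Equality gives the switch point.
λE₁h₂ = E₂ + λE₂h₁ ⇒ λ = E₂/(E₁h₂ − E₂h₁) = 16.5/(91.19 − 65.67) = 0.6464 per s.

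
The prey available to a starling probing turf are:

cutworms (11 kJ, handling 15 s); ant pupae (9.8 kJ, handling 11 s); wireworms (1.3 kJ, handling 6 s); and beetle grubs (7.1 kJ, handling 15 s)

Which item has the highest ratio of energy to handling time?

In descending order of E/h:
ant pupae: 9.8/11 = 0.891 kJ/s
cutworms: 11/15 = 0.733 kJ/s
beetle grubs: 7.1/15 = 0.473 kJ/s
wireworms: 1.3/6 = 0.217 kJ/s

ant pupae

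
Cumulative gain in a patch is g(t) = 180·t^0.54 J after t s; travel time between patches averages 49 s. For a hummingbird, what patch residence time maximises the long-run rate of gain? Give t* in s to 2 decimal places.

Maximise g(t)/(T+t): set derivative to zero → g'(t)(T+t) = g(t).
g'(t) = 0.54·180·t^-0.46. Setting 0.54·180·t^-0.46 = 180·t^0.54/(49+t) gives 0.54(49+t) = t, so 0.46·t = 0.54×49.
t* = 0.54×49/0.46 = 57.52 s.

57.52 s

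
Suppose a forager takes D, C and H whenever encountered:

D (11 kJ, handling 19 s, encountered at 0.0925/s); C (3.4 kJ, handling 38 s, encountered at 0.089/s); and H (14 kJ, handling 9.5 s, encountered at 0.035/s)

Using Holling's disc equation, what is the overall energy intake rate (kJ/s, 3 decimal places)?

0.280 kJ/s

R = Σλ_iE_i / (1 + Σλ_ih_i)
Numerator: 0.0925×11 + 0.089×3.4 + 0.035×14 = 1.81
Denominator: 1 + 0.0925×19 + 0.089×38 + 0.035×9.5 = 6.472
R = 1.81/6.472 = 0.2797 kJ/s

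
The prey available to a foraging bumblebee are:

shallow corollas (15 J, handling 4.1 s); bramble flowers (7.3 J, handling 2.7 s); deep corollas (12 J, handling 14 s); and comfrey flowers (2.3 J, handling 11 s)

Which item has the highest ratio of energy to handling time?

shallow corollas

In descending order of E/h:
shallow corollas: 15/4.1 = 3.66 J/s
bramble flowers: 7.3/2.7 = 2.7 J/s
deep corollas: 12/14 = 0.857 J/s
comfrey flowers: 2.3/11 = 0.209 J/s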